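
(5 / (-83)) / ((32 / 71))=-355 / 2656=-0.13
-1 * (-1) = 1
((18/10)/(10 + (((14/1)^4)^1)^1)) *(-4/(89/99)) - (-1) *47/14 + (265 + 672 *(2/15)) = 42846367601/119696990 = 357.96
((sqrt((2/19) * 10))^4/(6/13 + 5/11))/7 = 57200/331037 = 0.17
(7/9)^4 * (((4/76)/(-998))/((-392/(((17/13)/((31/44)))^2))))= 1713481/10102626021969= 0.00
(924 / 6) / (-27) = -154 / 27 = -5.70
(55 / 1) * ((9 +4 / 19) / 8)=9625 / 152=63.32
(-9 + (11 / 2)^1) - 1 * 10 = -27 / 2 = -13.50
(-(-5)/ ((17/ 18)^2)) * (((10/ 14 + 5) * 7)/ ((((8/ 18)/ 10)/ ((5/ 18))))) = 405000/ 289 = 1401.38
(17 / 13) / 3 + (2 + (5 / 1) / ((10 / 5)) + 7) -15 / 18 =433 / 39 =11.10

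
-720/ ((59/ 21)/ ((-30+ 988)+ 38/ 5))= -14599872/ 59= -247455.46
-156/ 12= -13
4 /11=0.36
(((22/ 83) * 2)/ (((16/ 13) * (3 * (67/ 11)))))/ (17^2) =1573/ 19285548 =0.00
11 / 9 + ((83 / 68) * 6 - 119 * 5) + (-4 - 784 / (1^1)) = -420583 / 306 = -1374.45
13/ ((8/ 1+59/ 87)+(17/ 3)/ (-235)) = 265785/ 176932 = 1.50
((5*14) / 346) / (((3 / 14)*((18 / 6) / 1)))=490 / 1557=0.31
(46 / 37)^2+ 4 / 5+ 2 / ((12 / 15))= 66337 / 13690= 4.85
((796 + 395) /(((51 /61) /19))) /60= 460123 /1020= 451.10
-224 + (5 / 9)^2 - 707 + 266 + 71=-593.69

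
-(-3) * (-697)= -2091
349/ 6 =58.17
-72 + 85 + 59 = 72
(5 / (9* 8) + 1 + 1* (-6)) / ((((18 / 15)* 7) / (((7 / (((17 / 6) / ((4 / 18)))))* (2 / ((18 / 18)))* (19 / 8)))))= -33725 / 22032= -1.53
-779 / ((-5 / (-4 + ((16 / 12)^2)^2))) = -52972 / 405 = -130.80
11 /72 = 0.15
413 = 413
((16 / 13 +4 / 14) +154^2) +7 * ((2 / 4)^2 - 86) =8414685 / 364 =23117.27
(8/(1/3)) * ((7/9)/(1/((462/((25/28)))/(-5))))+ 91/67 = -16167249/8375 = -1930.42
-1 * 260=-260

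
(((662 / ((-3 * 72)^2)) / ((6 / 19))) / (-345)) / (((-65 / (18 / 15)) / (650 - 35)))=0.00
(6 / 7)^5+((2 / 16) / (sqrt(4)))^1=141223 / 268912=0.53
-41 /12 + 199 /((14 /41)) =48667 /84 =579.37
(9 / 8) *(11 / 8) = 99 / 64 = 1.55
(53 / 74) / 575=53 / 42550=0.00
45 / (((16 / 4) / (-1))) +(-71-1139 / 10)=-3923 / 20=-196.15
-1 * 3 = -3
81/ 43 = 1.88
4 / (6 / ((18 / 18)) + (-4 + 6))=1 / 2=0.50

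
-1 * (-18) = 18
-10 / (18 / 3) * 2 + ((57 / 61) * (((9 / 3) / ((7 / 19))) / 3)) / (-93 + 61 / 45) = -17755685 / 5282844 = -3.36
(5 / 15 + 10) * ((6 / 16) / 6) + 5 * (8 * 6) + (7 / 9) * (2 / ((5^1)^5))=240.65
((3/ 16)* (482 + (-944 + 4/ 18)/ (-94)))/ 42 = 208133/ 94752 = 2.20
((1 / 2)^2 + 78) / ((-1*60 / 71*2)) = -22223 / 480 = -46.30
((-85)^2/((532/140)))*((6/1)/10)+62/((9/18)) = 24031/19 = 1264.79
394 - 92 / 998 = 196560 / 499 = 393.91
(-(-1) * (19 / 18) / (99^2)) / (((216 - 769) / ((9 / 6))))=-19 / 65039436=-0.00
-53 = -53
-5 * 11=-55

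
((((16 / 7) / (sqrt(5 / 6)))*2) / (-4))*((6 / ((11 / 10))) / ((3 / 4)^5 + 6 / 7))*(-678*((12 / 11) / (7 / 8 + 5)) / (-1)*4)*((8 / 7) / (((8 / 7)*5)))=-8531214336*sqrt(30) / 74357525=-628.42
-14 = -14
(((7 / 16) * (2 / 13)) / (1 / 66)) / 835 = 231 / 43420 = 0.01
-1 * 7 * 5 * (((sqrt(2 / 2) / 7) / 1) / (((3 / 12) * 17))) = -20 / 17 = -1.18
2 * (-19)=-38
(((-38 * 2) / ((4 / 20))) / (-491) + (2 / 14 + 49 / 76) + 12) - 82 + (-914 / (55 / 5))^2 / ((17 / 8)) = 1708950791409 / 537313084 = 3180.55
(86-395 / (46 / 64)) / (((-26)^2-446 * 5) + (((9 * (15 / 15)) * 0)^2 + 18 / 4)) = 7108 / 23759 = 0.30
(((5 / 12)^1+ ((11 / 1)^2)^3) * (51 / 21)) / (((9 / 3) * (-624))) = -361398529 / 157248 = -2298.27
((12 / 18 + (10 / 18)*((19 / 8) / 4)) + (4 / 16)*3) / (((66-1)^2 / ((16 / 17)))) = 503 / 1292850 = 0.00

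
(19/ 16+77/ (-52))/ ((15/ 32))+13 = 2413/ 195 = 12.37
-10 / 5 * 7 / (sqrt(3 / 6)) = -14 * sqrt(2) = -19.80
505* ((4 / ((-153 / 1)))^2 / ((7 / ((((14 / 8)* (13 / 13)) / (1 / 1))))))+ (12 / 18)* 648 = 10114708 / 23409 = 432.09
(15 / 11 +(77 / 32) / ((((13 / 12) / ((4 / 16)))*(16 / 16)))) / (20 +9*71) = 8781 / 3015584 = 0.00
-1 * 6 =-6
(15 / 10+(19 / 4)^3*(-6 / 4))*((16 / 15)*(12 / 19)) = -4077 / 38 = -107.29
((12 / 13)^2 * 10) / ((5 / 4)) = 1152 / 169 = 6.82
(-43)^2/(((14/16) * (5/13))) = 192296/35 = 5494.17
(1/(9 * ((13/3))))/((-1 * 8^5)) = -1/1277952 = -0.00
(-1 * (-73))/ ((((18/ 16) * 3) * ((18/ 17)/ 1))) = 4964/ 243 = 20.43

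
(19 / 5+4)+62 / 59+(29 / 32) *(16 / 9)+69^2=25336463 / 5310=4771.46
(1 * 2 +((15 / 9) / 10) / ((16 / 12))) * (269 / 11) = 4573 / 88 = 51.97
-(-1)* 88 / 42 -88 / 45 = 44 / 315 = 0.14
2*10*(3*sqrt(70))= 60*sqrt(70)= 502.00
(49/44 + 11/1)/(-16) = -533/704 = -0.76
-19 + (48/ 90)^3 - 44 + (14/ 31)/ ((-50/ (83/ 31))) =-203919028/ 3243375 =-62.87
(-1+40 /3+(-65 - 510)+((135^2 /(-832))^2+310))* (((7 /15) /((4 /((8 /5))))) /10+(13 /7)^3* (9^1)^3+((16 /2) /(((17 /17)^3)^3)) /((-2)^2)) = 141727743277075829 /133555968000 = 1061186.15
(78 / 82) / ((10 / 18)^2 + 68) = 0.01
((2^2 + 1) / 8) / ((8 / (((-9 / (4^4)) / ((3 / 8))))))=-15 / 2048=-0.01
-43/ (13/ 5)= -215/ 13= -16.54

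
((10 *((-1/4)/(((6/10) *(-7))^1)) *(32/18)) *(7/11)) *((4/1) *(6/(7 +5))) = 400/297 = 1.35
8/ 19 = 0.42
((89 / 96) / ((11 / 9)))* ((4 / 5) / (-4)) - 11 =-11.15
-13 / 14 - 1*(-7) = 85 / 14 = 6.07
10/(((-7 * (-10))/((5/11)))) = 5/77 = 0.06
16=16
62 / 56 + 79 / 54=1943 / 756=2.57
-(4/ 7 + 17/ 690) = -2879/ 4830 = -0.60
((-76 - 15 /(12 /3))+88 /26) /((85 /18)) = -35739 /2210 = -16.17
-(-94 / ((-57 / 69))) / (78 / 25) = -27025 / 741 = -36.47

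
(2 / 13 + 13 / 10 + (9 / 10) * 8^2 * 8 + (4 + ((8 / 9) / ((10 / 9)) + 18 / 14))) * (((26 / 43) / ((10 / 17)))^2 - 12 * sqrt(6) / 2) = 1601192073 / 3235750 - 1278567 * sqrt(6) / 455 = -6388.31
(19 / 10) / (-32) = -19 / 320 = -0.06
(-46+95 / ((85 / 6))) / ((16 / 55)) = -9185 / 68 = -135.07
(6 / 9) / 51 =0.01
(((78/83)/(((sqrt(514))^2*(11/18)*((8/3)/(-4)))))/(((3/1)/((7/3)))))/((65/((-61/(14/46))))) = 0.01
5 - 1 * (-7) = 12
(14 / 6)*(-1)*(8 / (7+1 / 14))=-784 / 297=-2.64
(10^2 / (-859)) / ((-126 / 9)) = 50 / 6013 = 0.01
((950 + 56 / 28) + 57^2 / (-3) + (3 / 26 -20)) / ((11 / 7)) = -27461 / 286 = -96.02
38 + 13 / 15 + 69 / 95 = 11284 / 285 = 39.59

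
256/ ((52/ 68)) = 4352/ 13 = 334.77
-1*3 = -3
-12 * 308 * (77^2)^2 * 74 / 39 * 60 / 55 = -3496180845696 / 13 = -268936988130.46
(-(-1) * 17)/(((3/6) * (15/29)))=986/15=65.73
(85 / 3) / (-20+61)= 85 / 123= 0.69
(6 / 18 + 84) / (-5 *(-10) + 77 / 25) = 6325 / 3981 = 1.59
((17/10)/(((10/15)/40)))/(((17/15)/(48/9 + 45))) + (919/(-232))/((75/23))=78800863/17400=4528.79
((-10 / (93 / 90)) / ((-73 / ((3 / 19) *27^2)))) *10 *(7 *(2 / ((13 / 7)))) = 642978000 / 558961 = 1150.31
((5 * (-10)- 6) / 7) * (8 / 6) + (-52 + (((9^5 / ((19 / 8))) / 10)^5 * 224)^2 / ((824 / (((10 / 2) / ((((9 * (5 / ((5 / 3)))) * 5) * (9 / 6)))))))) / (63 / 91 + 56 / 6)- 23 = 575987889321127353841760753259836351316320038464108767999 / 425522342716715888671875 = 1353601988661218878209732000000000.00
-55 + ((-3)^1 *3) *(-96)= 809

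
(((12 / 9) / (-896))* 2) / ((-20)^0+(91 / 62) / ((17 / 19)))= -527 / 467544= -0.00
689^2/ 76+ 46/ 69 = 1424315/ 228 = 6247.00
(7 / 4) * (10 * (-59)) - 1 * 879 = -3823 / 2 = -1911.50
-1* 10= -10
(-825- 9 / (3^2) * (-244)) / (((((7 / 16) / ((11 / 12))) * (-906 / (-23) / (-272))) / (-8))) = -91387648 / 1359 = -67246.25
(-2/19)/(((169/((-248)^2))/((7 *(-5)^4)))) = -538160000/3211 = -167598.88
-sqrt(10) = -3.16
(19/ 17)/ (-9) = -19/ 153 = -0.12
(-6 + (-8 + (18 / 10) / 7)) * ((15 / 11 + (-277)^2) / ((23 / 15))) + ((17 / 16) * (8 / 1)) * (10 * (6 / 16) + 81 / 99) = -9742978359 / 14168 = -687674.93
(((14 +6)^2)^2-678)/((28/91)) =1035593/2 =517796.50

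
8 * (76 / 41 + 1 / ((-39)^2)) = 925096 / 62361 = 14.83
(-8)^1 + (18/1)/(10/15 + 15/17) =3.62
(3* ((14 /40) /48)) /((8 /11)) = 77 /2560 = 0.03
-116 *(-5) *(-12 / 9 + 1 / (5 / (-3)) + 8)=10556 / 3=3518.67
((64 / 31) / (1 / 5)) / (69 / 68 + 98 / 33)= 718080 / 277171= 2.59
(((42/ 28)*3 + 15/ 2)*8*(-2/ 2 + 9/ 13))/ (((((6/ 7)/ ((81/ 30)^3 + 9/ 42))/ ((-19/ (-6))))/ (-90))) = 63512136/ 325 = 195421.96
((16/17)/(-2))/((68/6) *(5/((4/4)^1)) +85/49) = -1176/145945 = -0.01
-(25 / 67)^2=-0.14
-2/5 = -0.40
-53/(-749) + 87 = 65216/749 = 87.07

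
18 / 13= 1.38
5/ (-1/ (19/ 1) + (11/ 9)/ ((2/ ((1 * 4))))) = 855/ 409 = 2.09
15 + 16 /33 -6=313 /33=9.48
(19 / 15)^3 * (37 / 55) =1.37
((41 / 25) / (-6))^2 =1681 / 22500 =0.07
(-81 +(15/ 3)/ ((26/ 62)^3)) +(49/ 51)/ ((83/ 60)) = -38768762/ 3099967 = -12.51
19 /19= 1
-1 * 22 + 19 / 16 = -333 / 16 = -20.81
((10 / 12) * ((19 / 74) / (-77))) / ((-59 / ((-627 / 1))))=-0.03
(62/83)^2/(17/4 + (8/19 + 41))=292144/23911719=0.01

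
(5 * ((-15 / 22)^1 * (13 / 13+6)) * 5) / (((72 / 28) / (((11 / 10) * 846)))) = -172725 / 4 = -43181.25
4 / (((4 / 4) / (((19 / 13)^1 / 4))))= 1.46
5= 5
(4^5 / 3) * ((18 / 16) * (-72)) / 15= -9216 / 5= -1843.20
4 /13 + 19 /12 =295 /156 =1.89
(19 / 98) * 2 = 19 / 49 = 0.39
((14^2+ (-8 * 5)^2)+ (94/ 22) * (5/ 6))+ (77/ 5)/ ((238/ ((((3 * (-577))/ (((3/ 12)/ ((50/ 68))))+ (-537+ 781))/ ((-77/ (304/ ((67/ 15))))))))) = 18578310703/ 8945706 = 2076.79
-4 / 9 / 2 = -0.22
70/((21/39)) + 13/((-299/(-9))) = 2999/23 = 130.39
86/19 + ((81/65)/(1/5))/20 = 23899/4940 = 4.84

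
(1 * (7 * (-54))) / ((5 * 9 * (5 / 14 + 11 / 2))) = -294 / 205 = -1.43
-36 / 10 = -18 / 5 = -3.60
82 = 82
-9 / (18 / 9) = -9 / 2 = -4.50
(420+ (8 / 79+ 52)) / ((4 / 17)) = 158508 / 79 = 2006.43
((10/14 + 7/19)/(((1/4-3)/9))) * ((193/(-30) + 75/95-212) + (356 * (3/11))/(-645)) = 771.73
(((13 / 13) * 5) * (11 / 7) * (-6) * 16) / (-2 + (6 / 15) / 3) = 19800 / 49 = 404.08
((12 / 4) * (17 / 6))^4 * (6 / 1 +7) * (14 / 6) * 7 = 53202877 / 48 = 1108393.27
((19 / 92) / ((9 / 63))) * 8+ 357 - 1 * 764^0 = 8454 / 23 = 367.57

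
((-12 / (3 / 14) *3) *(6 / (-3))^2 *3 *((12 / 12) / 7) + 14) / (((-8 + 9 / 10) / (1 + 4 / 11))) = 41100 / 781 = 52.62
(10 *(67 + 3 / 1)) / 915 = 140 / 183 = 0.77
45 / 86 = 0.52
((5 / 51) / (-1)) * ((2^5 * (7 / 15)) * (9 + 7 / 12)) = -6440 / 459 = -14.03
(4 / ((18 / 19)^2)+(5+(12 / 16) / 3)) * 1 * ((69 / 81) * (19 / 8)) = 1374365 / 69984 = 19.64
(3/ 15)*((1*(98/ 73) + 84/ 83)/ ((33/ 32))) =456512/ 999735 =0.46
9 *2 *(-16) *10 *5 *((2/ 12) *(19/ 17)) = -45600/ 17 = -2682.35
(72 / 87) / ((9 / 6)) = 16 / 29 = 0.55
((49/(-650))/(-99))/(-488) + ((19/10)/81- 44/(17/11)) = -136677903137/4804628400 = -28.45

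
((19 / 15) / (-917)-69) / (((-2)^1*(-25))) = -474557 / 343875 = -1.38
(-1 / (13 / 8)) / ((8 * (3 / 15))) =-5 / 13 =-0.38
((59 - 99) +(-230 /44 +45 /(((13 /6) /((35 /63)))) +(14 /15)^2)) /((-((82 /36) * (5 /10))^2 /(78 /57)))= 304101936 /8783225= 34.62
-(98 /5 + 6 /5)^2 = -10816 /25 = -432.64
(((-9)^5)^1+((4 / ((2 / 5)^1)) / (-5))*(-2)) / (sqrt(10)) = -11809*sqrt(10) / 2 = -18671.67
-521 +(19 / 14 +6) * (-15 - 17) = -5295 / 7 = -756.43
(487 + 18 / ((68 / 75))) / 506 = 1.00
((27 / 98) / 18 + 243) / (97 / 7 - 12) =47631 / 364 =130.85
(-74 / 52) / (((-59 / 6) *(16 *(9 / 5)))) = 0.01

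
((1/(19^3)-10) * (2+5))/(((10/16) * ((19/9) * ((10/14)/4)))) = -967927968/3258025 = -297.09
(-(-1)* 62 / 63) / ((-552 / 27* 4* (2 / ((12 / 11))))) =-0.01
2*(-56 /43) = -112 /43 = -2.60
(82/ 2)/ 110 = 41/ 110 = 0.37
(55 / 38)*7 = 385 / 38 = 10.13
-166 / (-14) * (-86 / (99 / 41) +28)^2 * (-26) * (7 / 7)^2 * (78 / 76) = -7974573932 / 434511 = -18352.99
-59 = -59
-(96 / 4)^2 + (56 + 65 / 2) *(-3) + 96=-745.50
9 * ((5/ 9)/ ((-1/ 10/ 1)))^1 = -50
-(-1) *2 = 2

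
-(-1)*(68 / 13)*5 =340 / 13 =26.15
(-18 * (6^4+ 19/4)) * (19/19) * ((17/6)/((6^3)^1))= -88451/288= -307.12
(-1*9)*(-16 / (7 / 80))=11520 / 7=1645.71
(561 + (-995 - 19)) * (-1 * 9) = 4077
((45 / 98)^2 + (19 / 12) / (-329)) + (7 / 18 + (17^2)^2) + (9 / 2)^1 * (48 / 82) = 6955988504455 / 83281086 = 83524.23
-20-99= -119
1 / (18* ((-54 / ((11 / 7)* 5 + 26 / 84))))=-49 / 5832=-0.01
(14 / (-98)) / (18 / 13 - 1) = -13 / 35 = -0.37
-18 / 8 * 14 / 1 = -63 / 2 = -31.50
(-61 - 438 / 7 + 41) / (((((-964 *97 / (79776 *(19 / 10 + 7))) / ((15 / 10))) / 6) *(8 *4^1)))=577102077 / 3272780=176.33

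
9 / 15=3 / 5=0.60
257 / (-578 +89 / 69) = -17733 / 39793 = -0.45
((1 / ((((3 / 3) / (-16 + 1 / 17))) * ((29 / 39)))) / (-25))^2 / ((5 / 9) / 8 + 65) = 8042670792 / 711677853125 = 0.01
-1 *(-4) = 4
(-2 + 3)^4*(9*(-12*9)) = -972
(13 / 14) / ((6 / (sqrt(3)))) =13*sqrt(3) / 84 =0.27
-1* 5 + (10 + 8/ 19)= 103/ 19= 5.42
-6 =-6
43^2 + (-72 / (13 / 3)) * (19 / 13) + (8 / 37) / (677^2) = 5229510516573 / 2865931237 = 1824.72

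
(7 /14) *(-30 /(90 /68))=-34 /3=-11.33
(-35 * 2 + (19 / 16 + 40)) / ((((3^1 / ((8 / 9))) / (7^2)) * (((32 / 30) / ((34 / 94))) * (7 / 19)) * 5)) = -1042321 / 13536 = -77.00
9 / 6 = 1.50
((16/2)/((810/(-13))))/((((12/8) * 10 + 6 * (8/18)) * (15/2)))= -104/107325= -0.00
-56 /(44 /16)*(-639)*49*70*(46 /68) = 5645999520 /187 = 30192510.80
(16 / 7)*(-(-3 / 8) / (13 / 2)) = 0.13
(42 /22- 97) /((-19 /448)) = 468608 /209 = 2242.14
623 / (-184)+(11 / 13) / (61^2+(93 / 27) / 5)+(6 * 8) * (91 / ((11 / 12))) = 5245766548697 / 1101657128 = 4761.71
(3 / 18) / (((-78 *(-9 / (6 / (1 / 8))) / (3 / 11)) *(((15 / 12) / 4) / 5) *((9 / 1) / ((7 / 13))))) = 448 / 150579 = 0.00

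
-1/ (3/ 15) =-5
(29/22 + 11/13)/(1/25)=15475/286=54.11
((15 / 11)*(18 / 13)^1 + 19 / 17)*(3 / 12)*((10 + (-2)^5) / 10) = -7307 / 4420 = -1.65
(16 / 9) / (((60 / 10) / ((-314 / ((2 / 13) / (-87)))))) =473512 / 9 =52612.44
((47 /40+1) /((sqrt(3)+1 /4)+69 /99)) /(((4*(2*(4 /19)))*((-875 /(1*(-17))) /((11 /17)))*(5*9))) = -66671 /410446400+2200143*sqrt(3) /12826450000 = 0.00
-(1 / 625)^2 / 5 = -1 / 1953125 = -0.00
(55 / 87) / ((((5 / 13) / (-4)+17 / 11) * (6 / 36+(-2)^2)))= 12584 / 120205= 0.10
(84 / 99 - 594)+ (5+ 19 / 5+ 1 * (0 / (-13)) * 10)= -96418 / 165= -584.35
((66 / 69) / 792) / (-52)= -1 / 43056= -0.00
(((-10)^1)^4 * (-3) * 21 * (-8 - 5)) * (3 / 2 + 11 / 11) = 20475000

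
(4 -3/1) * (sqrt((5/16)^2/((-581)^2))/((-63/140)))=-25/20916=-0.00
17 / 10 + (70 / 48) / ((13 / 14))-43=-30989 / 780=-39.73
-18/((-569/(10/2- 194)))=-3402/569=-5.98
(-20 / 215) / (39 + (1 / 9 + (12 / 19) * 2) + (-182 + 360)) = -0.00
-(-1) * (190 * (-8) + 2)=-1518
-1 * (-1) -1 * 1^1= 0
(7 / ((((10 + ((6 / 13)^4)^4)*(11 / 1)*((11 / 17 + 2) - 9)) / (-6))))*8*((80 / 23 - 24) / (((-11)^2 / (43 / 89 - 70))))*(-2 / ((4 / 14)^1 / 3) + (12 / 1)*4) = 60323443848825764329190832 / 394123097629080767590247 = 153.06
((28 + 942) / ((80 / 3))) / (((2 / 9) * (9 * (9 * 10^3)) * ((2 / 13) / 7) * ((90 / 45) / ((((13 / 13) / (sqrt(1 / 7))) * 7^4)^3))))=855239294862589 * sqrt(7) / 192000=11785158779.46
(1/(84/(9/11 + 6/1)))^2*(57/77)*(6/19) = 5625/3652264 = 0.00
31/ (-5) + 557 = 550.80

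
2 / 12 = 1 / 6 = 0.17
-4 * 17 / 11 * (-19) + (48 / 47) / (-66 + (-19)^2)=17914108 / 152515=117.46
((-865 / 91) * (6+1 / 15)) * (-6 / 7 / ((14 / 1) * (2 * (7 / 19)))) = 3287 / 686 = 4.79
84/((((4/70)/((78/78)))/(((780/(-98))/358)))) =-5850/179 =-32.68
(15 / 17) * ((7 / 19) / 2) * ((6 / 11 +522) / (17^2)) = 301770 / 1026817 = 0.29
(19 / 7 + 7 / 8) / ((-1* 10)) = -201 / 560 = -0.36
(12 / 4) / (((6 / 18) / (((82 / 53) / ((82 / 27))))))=243 / 53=4.58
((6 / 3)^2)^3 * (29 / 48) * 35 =4060 / 3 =1353.33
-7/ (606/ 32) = -112/ 303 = -0.37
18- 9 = 9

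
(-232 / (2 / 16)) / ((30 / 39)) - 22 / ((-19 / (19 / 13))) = -156722 / 65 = -2411.11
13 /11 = 1.18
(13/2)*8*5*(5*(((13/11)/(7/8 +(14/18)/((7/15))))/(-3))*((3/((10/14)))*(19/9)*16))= -57541120/2013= -28584.76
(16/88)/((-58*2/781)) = -71/58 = -1.22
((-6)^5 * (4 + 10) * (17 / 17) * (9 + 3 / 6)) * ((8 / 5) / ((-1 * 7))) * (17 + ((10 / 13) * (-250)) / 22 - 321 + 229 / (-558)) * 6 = -9844723660032 / 22165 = -444156267.09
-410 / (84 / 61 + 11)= -5002 / 151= -33.13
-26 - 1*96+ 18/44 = -2675/22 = -121.59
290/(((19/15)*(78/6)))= 4350/247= 17.61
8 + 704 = 712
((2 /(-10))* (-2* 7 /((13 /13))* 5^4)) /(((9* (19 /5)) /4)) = 35000 /171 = 204.68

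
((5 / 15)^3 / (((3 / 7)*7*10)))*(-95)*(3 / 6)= -19 / 324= -0.06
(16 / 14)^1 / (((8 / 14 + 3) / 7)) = 56 / 25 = 2.24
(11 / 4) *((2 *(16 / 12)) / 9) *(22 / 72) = 0.25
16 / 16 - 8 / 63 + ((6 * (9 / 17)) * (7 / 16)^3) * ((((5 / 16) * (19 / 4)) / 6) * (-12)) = 5849075 / 70189056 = 0.08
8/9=0.89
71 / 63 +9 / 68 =5395 / 4284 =1.26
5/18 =0.28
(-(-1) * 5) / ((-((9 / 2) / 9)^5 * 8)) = -20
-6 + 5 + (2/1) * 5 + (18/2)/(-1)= 0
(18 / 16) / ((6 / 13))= 39 / 16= 2.44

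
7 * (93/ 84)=31/ 4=7.75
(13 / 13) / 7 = 1 / 7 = 0.14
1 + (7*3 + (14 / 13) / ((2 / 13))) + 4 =33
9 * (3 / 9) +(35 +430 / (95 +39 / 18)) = 24734 / 583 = 42.43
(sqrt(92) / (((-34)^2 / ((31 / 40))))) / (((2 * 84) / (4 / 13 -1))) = -93 * sqrt(23) / 16831360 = -0.00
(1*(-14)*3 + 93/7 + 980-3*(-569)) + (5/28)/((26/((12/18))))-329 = 2329.29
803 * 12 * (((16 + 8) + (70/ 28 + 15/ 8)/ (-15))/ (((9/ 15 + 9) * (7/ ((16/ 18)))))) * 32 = 18276280/ 189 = 96699.89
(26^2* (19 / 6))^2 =41242084 / 9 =4582453.78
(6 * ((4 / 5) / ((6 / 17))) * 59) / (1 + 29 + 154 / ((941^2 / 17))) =888137443 / 33208810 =26.74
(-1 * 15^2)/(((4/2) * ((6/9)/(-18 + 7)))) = 1856.25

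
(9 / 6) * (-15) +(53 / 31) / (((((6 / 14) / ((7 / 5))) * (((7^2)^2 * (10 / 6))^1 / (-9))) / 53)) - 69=-6999987 / 75950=-92.17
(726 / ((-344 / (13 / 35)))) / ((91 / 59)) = -21417 / 42140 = -0.51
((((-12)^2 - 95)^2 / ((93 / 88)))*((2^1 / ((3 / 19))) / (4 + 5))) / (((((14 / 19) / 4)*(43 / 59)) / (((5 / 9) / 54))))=6428890160 / 26237439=245.03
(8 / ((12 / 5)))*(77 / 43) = 5.97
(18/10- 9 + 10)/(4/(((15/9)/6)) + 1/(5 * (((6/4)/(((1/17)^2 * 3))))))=2023/10405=0.19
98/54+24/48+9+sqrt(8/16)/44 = sqrt(2)/88+611/54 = 11.33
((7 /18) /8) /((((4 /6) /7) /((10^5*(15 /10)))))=153125 /2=76562.50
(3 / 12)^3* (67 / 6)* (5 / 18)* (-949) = -317915 / 6912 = -45.99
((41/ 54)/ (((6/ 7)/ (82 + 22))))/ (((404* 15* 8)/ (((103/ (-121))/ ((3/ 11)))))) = -384293/ 64793520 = -0.01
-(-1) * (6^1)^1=6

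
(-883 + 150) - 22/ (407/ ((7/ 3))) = -81377/ 111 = -733.13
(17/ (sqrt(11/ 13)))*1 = 17*sqrt(143)/ 11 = 18.48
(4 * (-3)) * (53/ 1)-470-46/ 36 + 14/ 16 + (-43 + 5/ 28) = -579209/ 504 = -1149.22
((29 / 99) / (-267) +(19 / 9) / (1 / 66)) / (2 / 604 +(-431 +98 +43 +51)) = -0.58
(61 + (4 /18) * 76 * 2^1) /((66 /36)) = 1706 /33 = 51.70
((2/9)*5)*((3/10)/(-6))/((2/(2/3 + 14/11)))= -16/297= -0.05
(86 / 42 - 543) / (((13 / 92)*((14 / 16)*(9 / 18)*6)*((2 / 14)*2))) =-4180480 / 819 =-5104.37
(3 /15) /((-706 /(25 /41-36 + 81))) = -187 /14473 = -0.01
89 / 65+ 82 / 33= 8267 / 2145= 3.85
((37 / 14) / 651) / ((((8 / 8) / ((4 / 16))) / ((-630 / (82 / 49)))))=-3885 / 10168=-0.38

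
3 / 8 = 0.38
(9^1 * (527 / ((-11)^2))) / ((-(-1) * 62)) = 0.63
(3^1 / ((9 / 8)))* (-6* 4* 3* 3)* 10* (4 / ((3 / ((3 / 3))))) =-7680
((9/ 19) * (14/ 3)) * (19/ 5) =42/ 5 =8.40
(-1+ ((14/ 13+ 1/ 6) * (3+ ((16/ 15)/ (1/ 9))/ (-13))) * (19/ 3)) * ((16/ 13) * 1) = 681896/ 32955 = 20.69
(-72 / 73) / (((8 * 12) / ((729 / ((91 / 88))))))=-48114 / 6643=-7.24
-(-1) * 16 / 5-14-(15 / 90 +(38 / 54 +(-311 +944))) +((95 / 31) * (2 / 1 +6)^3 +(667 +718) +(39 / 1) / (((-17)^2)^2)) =1614407719469 / 699070770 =2309.36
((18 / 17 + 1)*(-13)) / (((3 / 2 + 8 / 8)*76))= -91 / 646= -0.14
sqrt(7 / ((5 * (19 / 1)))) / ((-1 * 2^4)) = -sqrt(665) / 1520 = -0.02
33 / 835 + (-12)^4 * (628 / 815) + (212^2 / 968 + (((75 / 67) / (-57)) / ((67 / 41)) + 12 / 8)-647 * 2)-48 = 8250319503537941 / 561852927262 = 14684.13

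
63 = 63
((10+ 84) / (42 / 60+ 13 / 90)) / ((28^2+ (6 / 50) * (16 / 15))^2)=3671875 / 20281732096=0.00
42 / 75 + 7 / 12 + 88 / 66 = 743 / 300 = 2.48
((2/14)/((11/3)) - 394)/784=-30335/60368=-0.50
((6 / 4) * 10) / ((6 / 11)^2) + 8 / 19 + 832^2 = 157838663 / 228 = 692274.84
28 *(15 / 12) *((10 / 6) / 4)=14.58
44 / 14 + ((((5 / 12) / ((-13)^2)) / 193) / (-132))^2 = 58724734581647023 / 18685142821433088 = 3.14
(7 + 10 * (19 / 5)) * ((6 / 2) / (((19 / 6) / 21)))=17010 / 19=895.26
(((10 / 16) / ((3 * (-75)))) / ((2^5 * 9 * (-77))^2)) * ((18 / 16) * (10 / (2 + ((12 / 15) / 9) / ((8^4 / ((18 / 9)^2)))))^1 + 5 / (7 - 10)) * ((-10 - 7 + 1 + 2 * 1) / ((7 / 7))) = 7817 / 24974420815872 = 0.00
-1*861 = -861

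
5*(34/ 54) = 85/ 27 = 3.15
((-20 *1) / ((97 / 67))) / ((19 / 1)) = -1340 / 1843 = -0.73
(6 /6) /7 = 1 /7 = 0.14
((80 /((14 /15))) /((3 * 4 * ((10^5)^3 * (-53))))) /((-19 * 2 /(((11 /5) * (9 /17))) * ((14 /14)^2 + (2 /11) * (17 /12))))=3267 /994613900000000000000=0.00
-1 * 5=-5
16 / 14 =1.14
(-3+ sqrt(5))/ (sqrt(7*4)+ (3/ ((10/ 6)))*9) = -0.04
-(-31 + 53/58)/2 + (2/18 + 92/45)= 17.20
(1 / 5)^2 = 1 / 25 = 0.04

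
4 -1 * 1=3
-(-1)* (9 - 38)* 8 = -232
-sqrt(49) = -7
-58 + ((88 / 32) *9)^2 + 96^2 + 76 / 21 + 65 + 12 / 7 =472363 / 48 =9840.90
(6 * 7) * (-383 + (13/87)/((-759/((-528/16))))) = -16085.73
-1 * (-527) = 527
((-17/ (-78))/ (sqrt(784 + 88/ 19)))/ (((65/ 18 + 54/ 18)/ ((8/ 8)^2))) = 3* sqrt(71174)/ 681772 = 0.00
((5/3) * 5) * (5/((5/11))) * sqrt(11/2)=275 * sqrt(22)/6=214.98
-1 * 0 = 0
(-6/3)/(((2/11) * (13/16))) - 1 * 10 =-306/13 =-23.54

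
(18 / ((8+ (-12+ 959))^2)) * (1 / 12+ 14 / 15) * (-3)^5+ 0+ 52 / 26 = 18196031 / 9120250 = 2.00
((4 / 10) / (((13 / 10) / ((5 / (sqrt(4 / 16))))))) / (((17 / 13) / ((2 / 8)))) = 10 / 17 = 0.59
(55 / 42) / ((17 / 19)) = 1045 / 714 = 1.46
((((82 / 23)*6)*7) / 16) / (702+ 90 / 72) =861 / 64699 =0.01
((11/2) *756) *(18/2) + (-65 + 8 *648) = 42541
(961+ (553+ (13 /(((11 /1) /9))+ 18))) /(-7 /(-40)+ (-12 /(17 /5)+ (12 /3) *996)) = 11538920 /29775229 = 0.39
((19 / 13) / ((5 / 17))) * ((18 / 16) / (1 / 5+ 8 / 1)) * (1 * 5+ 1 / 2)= 31977 / 8528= 3.75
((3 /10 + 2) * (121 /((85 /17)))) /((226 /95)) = 52877 /2260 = 23.40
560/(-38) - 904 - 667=-30129/19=-1585.74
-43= -43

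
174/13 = 13.38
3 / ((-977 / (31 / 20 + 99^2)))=-588153 / 19540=-30.10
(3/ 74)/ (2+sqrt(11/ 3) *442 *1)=-9/ 79512704+663 *sqrt(33)/ 79512704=0.00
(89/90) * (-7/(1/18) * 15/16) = -1869/16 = -116.81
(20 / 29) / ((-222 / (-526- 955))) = 4.60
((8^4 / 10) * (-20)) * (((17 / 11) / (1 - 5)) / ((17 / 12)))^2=-73728 / 121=-609.32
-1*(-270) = 270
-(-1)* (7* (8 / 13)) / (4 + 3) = 8 / 13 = 0.62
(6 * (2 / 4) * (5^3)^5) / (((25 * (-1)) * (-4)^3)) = 3662109375 / 64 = 57220458.98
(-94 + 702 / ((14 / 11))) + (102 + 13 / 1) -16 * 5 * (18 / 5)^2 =-16248 / 35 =-464.23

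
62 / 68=31 / 34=0.91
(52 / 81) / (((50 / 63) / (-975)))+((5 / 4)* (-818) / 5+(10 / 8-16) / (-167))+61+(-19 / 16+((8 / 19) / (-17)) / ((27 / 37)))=-21748229425 / 23302512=-933.30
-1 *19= -19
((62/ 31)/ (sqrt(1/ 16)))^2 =64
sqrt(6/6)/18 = 1/18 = 0.06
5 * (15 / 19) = 75 / 19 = 3.95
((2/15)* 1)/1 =2/15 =0.13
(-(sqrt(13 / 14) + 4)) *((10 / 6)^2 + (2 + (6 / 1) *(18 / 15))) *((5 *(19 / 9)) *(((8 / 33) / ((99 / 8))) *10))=-2383360 / 24057 - 42560 *sqrt(182) / 24057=-122.94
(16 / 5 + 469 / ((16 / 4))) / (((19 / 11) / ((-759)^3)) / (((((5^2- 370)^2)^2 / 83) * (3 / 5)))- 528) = -19697560323938528815575 / 86345469913155194814308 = -0.23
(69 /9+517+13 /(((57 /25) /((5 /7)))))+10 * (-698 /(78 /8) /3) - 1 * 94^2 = -132982643 /15561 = -8545.89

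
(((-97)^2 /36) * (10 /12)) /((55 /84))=65863 /198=332.64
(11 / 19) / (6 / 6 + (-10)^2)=0.01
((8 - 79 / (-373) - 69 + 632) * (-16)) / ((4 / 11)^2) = -69116.63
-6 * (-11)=66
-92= -92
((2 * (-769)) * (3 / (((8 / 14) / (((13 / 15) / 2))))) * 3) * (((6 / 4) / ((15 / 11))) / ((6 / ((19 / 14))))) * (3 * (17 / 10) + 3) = -21154.90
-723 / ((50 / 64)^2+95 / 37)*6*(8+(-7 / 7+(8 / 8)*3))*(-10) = 1095720960 / 8027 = 136504.42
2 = 2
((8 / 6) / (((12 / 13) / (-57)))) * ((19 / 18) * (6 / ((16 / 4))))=-4693 / 36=-130.36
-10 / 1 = -10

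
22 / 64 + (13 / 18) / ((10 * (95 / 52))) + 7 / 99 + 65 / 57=799721 / 501600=1.59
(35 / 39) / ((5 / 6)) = 14 / 13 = 1.08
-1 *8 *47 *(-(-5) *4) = -7520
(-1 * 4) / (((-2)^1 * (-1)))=-2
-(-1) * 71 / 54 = 71 / 54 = 1.31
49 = 49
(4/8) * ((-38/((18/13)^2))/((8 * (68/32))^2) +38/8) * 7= 3068443/187272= 16.38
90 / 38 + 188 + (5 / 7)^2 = 177708 / 931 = 190.88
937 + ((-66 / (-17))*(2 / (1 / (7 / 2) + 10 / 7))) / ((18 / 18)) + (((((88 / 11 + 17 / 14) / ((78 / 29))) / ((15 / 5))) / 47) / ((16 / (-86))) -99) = 5879997659 / 6980064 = 842.40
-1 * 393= -393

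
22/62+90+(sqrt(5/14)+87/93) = sqrt(70)/14+2830/31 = 91.89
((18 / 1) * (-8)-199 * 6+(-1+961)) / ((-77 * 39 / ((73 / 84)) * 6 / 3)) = 219 / 4004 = 0.05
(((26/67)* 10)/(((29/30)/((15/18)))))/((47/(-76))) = -494000/91321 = -5.41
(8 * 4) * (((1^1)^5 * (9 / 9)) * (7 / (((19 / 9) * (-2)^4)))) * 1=126 / 19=6.63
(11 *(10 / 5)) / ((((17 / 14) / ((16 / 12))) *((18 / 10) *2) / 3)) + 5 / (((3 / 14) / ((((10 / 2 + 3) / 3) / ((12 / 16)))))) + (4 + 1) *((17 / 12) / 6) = 382895 / 3672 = 104.27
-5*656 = -3280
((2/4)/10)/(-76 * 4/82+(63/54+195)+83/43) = 5289/20562530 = 0.00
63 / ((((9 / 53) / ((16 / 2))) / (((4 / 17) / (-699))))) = -11872 / 11883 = -1.00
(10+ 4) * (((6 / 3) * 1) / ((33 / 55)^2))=700 / 9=77.78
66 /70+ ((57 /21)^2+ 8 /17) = 8.78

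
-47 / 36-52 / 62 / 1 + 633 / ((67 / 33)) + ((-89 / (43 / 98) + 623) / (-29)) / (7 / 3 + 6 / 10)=2694028001 / 8841789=304.69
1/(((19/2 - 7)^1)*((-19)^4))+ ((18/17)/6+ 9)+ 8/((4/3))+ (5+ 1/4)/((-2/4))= 103605263/22154570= 4.68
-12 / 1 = -12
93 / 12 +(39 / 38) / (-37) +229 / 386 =4512969 / 542716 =8.32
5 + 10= 15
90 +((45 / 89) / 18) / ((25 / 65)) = 16033 / 178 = 90.07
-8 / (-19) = 8 / 19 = 0.42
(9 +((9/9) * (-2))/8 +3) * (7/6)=329/24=13.71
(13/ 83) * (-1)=-13/ 83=-0.16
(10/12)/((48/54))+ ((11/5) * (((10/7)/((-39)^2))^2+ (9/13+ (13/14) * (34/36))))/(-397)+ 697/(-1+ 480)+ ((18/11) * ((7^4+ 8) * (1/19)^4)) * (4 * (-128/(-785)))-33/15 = 7185605768232152364977/35284549063669490959920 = 0.20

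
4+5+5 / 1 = 14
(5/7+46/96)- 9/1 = -2623/336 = -7.81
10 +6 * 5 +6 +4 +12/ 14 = 356/ 7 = 50.86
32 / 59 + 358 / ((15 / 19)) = 401798 / 885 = 454.01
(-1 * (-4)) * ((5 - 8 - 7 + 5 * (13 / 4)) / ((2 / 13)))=325 / 2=162.50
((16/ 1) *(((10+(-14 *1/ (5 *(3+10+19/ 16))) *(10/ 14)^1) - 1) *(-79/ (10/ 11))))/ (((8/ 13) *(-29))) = 22718267/ 32915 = 690.21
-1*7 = -7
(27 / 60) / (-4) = -9 / 80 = -0.11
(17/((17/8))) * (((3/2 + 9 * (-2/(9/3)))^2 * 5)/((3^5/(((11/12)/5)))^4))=14641/55788550416000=0.00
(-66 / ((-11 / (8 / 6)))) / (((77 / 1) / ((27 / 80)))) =27 / 770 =0.04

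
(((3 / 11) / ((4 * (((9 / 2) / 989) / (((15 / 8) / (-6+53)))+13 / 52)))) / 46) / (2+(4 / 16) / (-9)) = 11610 / 5623981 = 0.00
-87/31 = -2.81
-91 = -91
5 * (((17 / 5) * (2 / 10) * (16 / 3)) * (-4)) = -1088 / 15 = -72.53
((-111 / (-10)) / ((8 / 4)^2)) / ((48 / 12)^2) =111 / 640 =0.17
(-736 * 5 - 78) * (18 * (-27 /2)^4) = -8987198751 /4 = -2246799687.75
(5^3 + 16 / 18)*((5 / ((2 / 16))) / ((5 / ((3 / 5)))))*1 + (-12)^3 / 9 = 6184 / 15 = 412.27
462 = 462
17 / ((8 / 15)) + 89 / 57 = 15247 / 456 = 33.44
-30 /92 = -0.33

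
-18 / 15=-6 / 5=-1.20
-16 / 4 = -4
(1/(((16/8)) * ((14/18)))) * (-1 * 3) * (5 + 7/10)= -10.99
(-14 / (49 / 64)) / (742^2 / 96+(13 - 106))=-3072 / 947863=-0.00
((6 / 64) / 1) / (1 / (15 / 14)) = 45 / 448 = 0.10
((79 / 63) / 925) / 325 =79 / 18939375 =0.00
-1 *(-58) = 58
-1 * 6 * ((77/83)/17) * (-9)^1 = 4158/1411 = 2.95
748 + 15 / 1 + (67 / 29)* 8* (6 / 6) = 22663 / 29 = 781.48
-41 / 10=-4.10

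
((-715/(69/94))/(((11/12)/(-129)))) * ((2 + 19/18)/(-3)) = -28900300/207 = -139614.98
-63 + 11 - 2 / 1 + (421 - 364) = 3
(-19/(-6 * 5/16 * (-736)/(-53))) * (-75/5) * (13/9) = -13091/828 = -15.81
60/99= 20/33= 0.61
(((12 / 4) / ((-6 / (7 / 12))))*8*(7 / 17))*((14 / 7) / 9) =-98 / 459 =-0.21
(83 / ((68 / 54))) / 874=2241 / 29716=0.08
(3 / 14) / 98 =3 / 1372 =0.00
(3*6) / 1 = 18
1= 1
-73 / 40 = -1.82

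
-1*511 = -511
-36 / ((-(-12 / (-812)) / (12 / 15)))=9744 / 5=1948.80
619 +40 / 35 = 4341 / 7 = 620.14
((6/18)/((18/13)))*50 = 12.04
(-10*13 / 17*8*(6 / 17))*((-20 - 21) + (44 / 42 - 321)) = 15766400 / 2023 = 7793.57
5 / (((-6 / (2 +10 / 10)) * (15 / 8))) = -1.33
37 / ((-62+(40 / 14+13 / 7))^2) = 1813 / 160801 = 0.01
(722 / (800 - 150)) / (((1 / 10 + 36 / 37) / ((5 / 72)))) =13357 / 185796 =0.07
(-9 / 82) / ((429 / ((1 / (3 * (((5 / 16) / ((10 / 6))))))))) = -8 / 17589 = -0.00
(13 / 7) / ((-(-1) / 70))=130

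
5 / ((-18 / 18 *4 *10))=-1 / 8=-0.12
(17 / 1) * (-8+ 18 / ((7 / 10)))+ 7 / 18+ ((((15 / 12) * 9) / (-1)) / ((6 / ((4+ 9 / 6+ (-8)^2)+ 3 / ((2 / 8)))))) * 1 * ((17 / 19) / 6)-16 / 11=116834213 / 421344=277.29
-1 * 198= -198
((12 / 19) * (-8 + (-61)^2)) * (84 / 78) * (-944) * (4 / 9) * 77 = -60455481856 / 741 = -81586345.28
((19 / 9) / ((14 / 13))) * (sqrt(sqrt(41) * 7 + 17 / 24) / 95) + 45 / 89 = 13 * sqrt(102 + 1008 * sqrt(41)) / 7560 + 45 / 89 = 0.64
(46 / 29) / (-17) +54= 26576 / 493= 53.91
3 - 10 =-7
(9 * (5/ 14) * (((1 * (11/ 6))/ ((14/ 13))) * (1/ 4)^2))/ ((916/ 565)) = 1211925/ 5745152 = 0.21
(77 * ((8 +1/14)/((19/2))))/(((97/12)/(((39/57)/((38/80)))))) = 7756320/665323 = 11.66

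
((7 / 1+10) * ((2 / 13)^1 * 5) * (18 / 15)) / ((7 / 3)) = 612 / 91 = 6.73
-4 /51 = -0.08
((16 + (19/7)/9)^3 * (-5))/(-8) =5416033415/2000376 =2707.51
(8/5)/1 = 8/5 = 1.60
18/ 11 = 1.64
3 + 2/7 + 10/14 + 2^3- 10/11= 122/11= 11.09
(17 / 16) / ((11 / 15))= 255 / 176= 1.45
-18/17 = -1.06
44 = 44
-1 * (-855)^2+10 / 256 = -93571195 / 128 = -731024.96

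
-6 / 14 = -3 / 7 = -0.43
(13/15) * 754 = 9802/15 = 653.47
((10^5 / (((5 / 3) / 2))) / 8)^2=225000000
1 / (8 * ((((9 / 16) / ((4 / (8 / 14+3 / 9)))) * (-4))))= -14 / 57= -0.25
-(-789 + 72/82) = 32313/41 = 788.12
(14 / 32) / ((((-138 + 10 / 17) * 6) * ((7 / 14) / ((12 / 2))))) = -119 / 18688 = -0.01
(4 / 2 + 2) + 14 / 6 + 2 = 25 / 3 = 8.33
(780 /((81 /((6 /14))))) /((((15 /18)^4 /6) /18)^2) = 206980.90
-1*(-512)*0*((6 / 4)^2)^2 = 0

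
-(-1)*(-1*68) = -68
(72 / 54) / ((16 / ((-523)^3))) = -143055667 / 12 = -11921305.58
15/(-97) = -15/97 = -0.15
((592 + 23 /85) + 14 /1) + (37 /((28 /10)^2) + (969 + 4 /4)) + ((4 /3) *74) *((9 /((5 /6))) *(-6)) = -80178083 /16660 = -4812.61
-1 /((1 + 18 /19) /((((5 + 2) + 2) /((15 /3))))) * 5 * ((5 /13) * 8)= -6840 /481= -14.22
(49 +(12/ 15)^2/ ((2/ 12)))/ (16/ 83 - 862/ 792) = -43418628/ 735925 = -59.00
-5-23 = -28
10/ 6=5/ 3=1.67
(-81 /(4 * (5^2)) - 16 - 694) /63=-71081 /6300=-11.28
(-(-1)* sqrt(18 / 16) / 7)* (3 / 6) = 3* sqrt(2) / 56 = 0.08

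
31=31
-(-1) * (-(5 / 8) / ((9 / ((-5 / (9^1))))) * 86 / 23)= 1075 / 7452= 0.14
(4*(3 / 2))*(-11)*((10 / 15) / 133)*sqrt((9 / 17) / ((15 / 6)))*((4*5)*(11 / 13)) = -5808*sqrt(170) / 29393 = -2.58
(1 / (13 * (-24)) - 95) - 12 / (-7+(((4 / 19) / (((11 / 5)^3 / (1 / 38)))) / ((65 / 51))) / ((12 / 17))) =-94262943219 / 1010442472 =-93.29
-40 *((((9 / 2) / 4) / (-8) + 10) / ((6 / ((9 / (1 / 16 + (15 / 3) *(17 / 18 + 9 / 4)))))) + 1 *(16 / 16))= -177545 / 2309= -76.89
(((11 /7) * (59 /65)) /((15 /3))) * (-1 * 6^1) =-3894 /2275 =-1.71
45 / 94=0.48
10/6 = 5/3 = 1.67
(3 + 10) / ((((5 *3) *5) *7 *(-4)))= -13 / 2100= -0.01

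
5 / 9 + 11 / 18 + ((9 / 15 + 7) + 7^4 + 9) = 72563 / 30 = 2418.77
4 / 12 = 1 / 3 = 0.33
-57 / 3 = -19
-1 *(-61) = 61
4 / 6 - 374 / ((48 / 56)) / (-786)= 2881 / 2358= 1.22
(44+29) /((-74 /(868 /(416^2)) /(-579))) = 2.86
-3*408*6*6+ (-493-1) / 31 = -1366478 / 31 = -44079.94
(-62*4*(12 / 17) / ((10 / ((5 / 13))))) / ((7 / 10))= -9.62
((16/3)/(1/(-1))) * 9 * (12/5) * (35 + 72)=-61632/5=-12326.40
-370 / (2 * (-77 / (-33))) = -555 / 7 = -79.29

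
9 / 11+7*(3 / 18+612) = 282875 / 66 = 4285.98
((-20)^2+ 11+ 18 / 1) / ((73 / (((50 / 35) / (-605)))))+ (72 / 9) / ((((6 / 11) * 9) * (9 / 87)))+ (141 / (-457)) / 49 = 22915112459 / 1456507899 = 15.73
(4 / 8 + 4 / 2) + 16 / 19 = 127 / 38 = 3.34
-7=-7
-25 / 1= -25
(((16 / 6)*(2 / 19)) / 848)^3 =1 / 27570978261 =0.00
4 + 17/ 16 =81/ 16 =5.06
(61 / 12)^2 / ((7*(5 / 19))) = 70699 / 5040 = 14.03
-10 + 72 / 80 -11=-201 / 10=-20.10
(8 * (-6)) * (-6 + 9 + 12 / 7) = -1584 / 7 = -226.29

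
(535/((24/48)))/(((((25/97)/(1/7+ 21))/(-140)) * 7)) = -12288736/7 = -1755533.71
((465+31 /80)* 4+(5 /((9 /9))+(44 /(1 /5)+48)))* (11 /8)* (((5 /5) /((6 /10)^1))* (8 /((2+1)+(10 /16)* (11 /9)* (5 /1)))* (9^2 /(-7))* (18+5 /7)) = -29897617266 /24059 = -1242679.13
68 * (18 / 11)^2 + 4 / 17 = 375028 / 2057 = 182.32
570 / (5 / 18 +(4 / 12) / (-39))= 14820 / 7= 2117.14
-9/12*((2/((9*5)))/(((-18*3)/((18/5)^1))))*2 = 1/225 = 0.00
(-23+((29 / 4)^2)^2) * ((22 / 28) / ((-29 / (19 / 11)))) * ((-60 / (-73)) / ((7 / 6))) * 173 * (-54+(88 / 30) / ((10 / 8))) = 807188.72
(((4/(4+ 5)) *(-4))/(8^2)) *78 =-13/6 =-2.17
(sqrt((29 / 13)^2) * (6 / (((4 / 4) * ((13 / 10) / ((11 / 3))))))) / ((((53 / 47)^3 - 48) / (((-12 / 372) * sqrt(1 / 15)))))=132478148 * sqrt(15) / 75985832559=0.01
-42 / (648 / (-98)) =343 / 54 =6.35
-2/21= -0.10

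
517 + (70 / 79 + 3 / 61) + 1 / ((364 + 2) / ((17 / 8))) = 119805983 / 231312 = 517.94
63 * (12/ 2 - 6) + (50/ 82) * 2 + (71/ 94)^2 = 1.79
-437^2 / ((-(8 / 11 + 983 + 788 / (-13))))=27308567 / 132005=206.88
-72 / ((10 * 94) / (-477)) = 8586 / 235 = 36.54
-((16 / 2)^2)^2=-4096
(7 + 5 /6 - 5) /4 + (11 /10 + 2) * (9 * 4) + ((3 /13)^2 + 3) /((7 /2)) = 16067131 /141960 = 113.18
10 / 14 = 5 / 7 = 0.71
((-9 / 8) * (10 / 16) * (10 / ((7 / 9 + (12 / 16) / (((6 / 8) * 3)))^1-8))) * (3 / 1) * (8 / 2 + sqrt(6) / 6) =2025 * sqrt(6) / 3968 + 6075 / 496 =13.50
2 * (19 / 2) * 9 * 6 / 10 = 513 / 5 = 102.60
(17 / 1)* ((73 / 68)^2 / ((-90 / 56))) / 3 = -37303 / 9180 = -4.06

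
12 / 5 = 2.40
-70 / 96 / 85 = -7 / 816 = -0.01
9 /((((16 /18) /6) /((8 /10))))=48.60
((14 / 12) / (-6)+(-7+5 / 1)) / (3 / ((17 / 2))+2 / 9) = -3.82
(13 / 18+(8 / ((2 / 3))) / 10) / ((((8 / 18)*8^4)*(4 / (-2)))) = -0.00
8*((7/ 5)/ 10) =28/ 25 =1.12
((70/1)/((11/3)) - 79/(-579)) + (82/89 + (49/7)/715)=742732802/36844665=20.16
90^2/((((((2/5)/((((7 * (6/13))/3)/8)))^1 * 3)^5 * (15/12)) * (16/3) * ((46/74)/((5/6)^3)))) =1214568359375/60443316191232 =0.02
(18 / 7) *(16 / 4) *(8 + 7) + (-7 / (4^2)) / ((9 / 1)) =155471 / 1008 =154.24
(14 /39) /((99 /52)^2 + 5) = 2912 /69963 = 0.04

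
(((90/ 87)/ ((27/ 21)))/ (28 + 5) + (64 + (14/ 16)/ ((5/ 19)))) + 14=9342163/ 114840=81.35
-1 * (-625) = 625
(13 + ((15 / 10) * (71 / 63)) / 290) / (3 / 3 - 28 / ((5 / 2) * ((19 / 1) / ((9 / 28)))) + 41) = 3009809 / 9675792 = 0.31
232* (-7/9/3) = -1624/27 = -60.15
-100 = -100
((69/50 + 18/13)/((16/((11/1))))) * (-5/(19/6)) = -59301/19760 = -3.00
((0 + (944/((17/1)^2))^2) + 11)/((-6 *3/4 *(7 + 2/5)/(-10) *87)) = 60328900/806562297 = 0.07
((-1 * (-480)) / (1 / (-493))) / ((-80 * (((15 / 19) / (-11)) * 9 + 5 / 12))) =-7418664 / 575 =-12902.02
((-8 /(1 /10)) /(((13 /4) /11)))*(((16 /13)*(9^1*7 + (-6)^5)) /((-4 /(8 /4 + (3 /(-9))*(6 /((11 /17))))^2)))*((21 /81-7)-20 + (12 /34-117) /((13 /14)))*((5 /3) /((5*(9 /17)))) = 15956573224960 /217503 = 73362543.16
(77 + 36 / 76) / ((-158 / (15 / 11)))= -11040 / 16511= -0.67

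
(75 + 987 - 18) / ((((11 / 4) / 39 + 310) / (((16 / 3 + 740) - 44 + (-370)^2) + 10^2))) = 22426589952 / 48371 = 463637.10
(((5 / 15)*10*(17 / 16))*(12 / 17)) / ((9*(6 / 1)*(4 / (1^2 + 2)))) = 5 / 144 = 0.03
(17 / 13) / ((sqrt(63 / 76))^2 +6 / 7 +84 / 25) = 226100 / 872469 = 0.26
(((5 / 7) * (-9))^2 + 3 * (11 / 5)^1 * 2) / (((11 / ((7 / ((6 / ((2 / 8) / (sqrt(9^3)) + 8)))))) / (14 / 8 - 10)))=-770369 / 2016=-382.13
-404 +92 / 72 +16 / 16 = -7231 / 18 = -401.72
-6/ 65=-0.09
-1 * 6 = -6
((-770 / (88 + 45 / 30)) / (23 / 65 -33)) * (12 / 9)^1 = 200200 / 569757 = 0.35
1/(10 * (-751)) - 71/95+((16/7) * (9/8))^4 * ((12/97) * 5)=873900499483/33232072930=26.30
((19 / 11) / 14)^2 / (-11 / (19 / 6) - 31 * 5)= -6859 / 71408876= -0.00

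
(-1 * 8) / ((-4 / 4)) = 8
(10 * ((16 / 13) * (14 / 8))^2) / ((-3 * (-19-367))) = 3920 / 97851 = 0.04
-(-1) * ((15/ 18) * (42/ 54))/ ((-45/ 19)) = -133/ 486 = -0.27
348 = 348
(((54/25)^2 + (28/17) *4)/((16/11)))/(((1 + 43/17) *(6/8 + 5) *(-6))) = -328823/5175000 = -0.06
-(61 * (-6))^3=49027896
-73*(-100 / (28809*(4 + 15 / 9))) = 7300 / 163251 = 0.04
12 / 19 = 0.63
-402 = -402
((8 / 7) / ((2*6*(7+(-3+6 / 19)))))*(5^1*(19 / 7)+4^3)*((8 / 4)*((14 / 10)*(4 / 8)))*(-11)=-37829 / 1435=-26.36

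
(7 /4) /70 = 1 /40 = 0.02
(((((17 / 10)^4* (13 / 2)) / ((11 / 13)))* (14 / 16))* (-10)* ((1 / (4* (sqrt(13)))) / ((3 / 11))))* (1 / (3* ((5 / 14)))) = -133.21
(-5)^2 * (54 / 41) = 32.93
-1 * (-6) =6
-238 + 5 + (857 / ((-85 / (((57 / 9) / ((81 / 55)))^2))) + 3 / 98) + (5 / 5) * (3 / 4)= -82375383655 / 196751268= -418.68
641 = 641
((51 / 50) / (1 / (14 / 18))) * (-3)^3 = -1071 / 50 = -21.42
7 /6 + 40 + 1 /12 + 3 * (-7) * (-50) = 4365 /4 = 1091.25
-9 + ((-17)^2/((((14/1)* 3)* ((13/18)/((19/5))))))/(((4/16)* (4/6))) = 94743/455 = 208.23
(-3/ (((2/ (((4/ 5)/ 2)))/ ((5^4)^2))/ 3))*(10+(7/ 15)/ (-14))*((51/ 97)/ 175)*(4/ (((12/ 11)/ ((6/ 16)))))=-314510625/ 10864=-28949.80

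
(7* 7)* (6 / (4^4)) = 147 / 128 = 1.15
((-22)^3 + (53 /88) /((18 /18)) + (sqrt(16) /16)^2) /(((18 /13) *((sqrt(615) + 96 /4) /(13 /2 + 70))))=31856827 /88 - 31856827 *sqrt(615) /2112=-12054.82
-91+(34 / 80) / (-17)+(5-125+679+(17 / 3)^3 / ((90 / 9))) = 105013 / 216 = 486.17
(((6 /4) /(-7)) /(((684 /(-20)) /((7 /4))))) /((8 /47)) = 0.06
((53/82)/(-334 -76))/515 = -53/17314300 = -0.00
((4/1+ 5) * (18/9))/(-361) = -18/361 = -0.05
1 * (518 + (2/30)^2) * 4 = 466204/225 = 2072.02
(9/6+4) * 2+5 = 16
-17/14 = -1.21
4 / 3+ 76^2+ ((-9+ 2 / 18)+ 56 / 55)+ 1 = 2856379 / 495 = 5770.46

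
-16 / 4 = -4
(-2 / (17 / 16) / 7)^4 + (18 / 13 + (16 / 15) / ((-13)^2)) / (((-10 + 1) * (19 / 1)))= -252540638086 / 86928446744685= -0.00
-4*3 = -12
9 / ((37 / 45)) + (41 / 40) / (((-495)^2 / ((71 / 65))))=258011432707 / 23571405000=10.95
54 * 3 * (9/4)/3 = 243/2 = 121.50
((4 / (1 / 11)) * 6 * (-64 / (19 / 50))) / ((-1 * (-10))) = -4446.32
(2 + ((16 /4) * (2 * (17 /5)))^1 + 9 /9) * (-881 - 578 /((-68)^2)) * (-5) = 133049.88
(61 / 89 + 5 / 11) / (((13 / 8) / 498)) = 349.35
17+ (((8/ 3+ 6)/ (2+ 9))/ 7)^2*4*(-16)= 863873/ 53361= 16.19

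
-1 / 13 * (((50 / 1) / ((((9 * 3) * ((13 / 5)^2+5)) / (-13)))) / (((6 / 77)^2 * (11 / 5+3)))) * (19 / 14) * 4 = 7184375 / 265356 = 27.07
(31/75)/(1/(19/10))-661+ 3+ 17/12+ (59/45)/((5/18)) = -325539/500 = -651.08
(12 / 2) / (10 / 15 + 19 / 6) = 36 / 23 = 1.57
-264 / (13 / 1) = -264 / 13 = -20.31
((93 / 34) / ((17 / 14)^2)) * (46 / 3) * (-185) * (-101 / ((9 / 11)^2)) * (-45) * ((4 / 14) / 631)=-451363081400 / 27900927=-16177.35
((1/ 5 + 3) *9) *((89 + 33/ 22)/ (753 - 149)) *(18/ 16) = 14661/ 3020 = 4.85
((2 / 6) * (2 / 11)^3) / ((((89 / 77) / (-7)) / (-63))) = 8232 / 10769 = 0.76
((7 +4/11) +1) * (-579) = -53268/11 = -4842.55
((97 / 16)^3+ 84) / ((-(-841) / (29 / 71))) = 1256737 / 8433664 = 0.15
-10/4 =-5/2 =-2.50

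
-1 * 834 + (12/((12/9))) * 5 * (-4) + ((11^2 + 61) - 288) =-1120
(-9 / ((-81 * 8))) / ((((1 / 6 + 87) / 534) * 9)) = 89 / 9414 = 0.01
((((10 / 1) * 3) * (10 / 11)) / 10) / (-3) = -10 / 11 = -0.91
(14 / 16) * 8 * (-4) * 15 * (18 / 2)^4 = -2755620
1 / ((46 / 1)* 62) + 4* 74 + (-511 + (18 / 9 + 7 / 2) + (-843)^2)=2026173455 / 2852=710439.50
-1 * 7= -7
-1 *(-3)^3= 27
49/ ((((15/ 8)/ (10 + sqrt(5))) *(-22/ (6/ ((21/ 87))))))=-3248/ 11- 1624 *sqrt(5)/ 55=-361.30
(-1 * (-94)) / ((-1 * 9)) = -94 / 9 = -10.44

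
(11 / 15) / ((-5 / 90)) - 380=-393.20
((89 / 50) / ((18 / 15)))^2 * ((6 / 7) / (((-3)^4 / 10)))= 7921 / 34020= 0.23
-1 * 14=-14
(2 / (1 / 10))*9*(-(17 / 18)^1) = -170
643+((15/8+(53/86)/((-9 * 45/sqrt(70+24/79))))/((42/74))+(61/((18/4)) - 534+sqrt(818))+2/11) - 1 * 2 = -1961 * sqrt(438766)/57782970+sqrt(818)+687683/5544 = 152.62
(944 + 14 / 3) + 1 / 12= 3795 / 4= 948.75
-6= -6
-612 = -612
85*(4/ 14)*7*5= 850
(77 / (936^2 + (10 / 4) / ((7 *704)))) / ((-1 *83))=-758912 / 716688581023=-0.00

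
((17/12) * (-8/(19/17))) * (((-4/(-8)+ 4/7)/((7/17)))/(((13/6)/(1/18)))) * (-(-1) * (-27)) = 221085/12103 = 18.27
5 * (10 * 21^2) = 22050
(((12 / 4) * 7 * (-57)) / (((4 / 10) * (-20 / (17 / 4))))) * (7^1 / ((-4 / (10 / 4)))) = -712215 / 256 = -2782.09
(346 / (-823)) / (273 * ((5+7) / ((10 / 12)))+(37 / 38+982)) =-65740 / 768429339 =-0.00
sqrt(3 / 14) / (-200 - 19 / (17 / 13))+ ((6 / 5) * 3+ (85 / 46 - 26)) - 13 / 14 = -17292 / 805 - 17 * sqrt(42) / 51058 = -21.48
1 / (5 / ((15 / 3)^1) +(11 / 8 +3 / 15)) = 40 / 103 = 0.39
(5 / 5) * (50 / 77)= 50 / 77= 0.65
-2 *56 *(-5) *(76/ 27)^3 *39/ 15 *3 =639149056/ 6561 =97416.41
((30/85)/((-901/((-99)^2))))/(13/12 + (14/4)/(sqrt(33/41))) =100911096/340787933 - 9879408*sqrt(1353)/340787933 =-0.77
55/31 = 1.77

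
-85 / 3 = -28.33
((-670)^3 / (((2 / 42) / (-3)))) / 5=3789613800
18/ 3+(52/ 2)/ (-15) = 64/ 15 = 4.27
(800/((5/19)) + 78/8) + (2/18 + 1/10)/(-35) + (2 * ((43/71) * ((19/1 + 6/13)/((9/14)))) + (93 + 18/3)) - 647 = 4920206467/1938300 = 2538.41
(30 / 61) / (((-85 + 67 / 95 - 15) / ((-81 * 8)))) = 1846800 / 575413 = 3.21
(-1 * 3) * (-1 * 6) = 18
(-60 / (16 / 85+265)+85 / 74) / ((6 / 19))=29233115 / 10008204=2.92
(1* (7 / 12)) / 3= 7 / 36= 0.19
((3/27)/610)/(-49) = -0.00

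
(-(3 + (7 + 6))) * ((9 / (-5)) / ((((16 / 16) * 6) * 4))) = 6 / 5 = 1.20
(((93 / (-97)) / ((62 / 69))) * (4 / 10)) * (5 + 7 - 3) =-3.84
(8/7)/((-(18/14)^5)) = -19208/59049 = -0.33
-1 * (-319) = 319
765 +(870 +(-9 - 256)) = 1370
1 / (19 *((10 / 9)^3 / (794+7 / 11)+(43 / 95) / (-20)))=-637218900 / 253104127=-2.52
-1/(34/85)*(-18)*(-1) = -45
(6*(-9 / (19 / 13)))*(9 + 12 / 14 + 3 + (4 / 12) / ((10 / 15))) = -65637 / 133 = -493.51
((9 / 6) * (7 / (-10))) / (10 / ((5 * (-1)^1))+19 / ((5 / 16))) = -1 / 56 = -0.02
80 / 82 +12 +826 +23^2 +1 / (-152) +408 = 11067839 / 6232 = 1775.97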